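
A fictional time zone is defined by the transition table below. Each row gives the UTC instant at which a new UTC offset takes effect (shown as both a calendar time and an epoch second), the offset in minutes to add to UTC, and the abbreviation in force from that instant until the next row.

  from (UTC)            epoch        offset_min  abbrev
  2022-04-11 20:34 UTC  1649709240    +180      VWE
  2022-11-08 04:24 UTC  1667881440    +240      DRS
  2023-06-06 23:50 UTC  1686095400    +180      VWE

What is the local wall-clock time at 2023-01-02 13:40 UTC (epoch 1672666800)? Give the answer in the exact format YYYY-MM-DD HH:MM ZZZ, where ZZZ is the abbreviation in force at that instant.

2023-01-02 17:40 DRS

Query: 2023-01-02 13:40 UTC
Rule 2/3 (DRS, +04:00): 2022-11-08 04:24 UTC ≤ query < 2023-06-06 23:50 UTC
13·60 + 40 + 240 = 1060 min
1060 = 0·1440 + 1060; 1060 = 17·60 + 40 → 17:40, same day
→ 2023-01-02 17:40 DRS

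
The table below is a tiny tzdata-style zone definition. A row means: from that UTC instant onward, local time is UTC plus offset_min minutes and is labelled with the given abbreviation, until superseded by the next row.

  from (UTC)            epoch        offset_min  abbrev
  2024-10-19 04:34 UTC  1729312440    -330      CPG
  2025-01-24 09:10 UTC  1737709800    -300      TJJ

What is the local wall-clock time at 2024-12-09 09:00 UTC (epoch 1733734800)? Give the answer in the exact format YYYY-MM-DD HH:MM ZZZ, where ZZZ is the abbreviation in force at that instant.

Query: 2024-12-09 09:00 UTC
Rule 1/2 (CPG, -05:30): 2024-10-19 04:34 UTC ≤ query < 2025-01-24 09:10 UTC
9·60 + 0 - 330 = 210 min
210 = 0·1440 + 210; 210 = 3·60 + 30 → 03:30, same day
→ 2024-12-09 03:30 CPG

2024-12-09 03:30 CPG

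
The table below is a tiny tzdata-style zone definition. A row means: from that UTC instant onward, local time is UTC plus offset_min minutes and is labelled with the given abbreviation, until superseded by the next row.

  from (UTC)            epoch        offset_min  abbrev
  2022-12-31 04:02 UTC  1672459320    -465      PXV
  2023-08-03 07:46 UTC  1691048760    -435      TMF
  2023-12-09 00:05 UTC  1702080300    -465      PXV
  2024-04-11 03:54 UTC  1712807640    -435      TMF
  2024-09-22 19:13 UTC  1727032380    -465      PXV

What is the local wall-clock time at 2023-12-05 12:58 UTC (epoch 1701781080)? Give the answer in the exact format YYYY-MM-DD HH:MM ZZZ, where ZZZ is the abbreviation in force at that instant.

Query: 2023-12-05 12:58 UTC
Rule 2/5 (TMF, -07:15): 2023-08-03 07:46 UTC ≤ query < 2023-12-09 00:05 UTC
12·60 + 58 - 435 = 343 min
343 = 0·1440 + 343; 343 = 5·60 + 43 → 05:43, same day
→ 2023-12-05 05:43 TMF

2023-12-05 05:43 TMF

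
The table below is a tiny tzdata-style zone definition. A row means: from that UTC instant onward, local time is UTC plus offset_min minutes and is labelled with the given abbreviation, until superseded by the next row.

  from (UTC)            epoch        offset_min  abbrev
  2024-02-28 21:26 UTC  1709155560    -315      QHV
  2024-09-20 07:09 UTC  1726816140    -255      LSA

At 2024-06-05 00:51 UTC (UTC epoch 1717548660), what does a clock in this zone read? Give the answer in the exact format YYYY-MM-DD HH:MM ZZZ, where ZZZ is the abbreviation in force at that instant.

Query: 2024-06-05 00:51 UTC
Rule 1/2 (QHV, -05:15): 2024-02-28 21:26 UTC ≤ query < 2024-09-20 07:09 UTC
0·60 + 51 - 315 = -264 min
-264 = -1·1440 + 1176; 1176 = 19·60 + 36 → 19:36, 2024-06-05 - 1 day = 2024-06-04
→ 2024-06-04 19:36 QHV

2024-06-04 19:36 QHV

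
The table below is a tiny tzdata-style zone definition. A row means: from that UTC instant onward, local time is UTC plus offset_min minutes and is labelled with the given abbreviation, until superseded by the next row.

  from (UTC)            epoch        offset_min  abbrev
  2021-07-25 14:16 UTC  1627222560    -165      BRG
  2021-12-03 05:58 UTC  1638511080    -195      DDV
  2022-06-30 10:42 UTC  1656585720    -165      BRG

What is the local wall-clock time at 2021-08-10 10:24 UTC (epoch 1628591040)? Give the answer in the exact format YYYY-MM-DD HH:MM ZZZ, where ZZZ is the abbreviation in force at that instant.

Query: 2021-08-10 10:24 UTC
Rule 1/3 (BRG, -02:45): 2021-07-25 14:16 UTC ≤ query < 2021-12-03 05:58 UTC
10·60 + 24 - 165 = 459 min
459 = 0·1440 + 459; 459 = 7·60 + 39 → 07:39, same day
→ 2021-08-10 07:39 BRG

2021-08-10 07:39 BRG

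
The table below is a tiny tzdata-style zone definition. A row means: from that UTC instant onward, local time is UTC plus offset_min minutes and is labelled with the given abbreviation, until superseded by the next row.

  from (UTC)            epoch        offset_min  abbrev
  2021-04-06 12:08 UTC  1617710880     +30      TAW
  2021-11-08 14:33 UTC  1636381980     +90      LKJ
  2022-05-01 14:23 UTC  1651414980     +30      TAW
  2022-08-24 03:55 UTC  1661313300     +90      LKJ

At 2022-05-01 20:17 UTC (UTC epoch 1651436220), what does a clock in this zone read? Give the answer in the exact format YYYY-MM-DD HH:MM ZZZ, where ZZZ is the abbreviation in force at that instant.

Query: 2022-05-01 20:17 UTC
Rule 3/4 (TAW, +00:30): 2022-05-01 14:23 UTC ≤ query < 2022-08-24 03:55 UTC
20·60 + 17 + 30 = 1247 min
1247 = 0·1440 + 1247; 1247 = 20·60 + 47 → 20:47, same day
→ 2022-05-01 20:47 TAW

2022-05-01 20:47 TAW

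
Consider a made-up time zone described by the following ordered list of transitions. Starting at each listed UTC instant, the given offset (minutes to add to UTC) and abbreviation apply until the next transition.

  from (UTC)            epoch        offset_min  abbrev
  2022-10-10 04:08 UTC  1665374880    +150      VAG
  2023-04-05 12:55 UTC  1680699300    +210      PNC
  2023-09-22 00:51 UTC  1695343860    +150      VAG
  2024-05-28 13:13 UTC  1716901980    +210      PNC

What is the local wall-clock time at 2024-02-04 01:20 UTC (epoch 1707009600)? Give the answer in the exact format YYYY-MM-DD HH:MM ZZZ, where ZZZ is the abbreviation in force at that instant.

2024-02-04 03:50 VAG

Query: 2024-02-04 01:20 UTC
Rule 3/4 (VAG, +02:30): 2023-09-22 00:51 UTC ≤ query < 2024-05-28 13:13 UTC
1·60 + 20 + 150 = 230 min
230 = 0·1440 + 230; 230 = 3·60 + 50 → 03:50, same day
→ 2024-02-04 03:50 VAG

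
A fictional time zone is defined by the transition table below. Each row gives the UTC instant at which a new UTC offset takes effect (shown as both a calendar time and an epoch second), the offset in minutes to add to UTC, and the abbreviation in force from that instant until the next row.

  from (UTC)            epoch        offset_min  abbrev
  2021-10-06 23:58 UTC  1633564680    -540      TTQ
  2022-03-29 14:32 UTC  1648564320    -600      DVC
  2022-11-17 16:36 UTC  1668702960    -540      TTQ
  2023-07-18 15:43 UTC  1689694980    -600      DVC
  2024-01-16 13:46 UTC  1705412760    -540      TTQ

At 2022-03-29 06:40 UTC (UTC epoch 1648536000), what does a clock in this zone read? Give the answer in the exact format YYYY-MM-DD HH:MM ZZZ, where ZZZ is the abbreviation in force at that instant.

2022-03-28 21:40 TTQ

Query: 2022-03-29 06:40 UTC
Rule 1/5 (TTQ, -09:00): 2021-10-06 23:58 UTC ≤ query < 2022-03-29 14:32 UTC
6·60 + 40 - 540 = -140 min
-140 = -1·1440 + 1300; 1300 = 21·60 + 40 → 21:40, 2022-03-29 - 1 day = 2022-03-28
→ 2022-03-28 21:40 TTQ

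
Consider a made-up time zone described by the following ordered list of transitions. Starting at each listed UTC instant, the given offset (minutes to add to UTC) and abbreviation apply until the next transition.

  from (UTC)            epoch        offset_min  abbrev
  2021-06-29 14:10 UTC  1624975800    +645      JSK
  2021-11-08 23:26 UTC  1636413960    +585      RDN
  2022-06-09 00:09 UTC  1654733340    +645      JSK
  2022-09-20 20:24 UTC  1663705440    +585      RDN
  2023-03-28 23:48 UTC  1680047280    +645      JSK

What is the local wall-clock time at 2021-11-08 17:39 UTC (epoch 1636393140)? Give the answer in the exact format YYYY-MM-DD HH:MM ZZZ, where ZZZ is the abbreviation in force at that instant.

Query: 2021-11-08 17:39 UTC
Rule 1/5 (JSK, +10:45): 2021-06-29 14:10 UTC ≤ query < 2021-11-08 23:26 UTC
17·60 + 39 + 645 = 1704 min
1704 = 1·1440 + 264; 264 = 4·60 + 24 → 04:24, 2021-11-08 + 1 day = 2021-11-09
→ 2021-11-09 04:24 JSK

2021-11-09 04:24 JSK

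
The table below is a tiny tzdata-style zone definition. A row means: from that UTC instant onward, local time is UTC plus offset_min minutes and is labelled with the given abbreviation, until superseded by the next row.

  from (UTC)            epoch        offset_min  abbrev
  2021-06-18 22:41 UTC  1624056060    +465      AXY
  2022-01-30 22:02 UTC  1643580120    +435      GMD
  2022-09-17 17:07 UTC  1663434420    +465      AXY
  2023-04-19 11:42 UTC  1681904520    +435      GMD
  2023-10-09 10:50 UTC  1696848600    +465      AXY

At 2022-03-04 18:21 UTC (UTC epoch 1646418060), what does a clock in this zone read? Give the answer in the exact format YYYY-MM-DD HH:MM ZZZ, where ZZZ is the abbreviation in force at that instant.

Query: 2022-03-04 18:21 UTC
Rule 2/5 (GMD, +07:15): 2022-01-30 22:02 UTC ≤ query < 2022-09-17 17:07 UTC
18·60 + 21 + 435 = 1536 min
1536 = 1·1440 + 96; 96 = 1·60 + 36 → 01:36, 2022-03-04 + 1 day = 2022-03-05
→ 2022-03-05 01:36 GMD

2022-03-05 01:36 GMD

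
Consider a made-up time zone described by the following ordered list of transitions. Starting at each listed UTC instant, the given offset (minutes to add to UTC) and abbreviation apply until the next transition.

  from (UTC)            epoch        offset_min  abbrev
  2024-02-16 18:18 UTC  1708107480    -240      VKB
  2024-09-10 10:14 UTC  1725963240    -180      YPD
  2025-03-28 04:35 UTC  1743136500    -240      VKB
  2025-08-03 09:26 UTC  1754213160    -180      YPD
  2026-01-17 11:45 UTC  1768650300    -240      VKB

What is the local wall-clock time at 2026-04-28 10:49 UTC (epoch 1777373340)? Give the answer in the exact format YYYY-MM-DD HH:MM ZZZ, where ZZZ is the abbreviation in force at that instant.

Query: 2026-04-28 10:49 UTC
Rule 5/5 (VKB, -04:00): 2026-01-17 11:45 UTC ≤ query < +∞
10·60 + 49 - 240 = 409 min
409 = 0·1440 + 409; 409 = 6·60 + 49 → 06:49, same day
→ 2026-04-28 06:49 VKB

2026-04-28 06:49 VKB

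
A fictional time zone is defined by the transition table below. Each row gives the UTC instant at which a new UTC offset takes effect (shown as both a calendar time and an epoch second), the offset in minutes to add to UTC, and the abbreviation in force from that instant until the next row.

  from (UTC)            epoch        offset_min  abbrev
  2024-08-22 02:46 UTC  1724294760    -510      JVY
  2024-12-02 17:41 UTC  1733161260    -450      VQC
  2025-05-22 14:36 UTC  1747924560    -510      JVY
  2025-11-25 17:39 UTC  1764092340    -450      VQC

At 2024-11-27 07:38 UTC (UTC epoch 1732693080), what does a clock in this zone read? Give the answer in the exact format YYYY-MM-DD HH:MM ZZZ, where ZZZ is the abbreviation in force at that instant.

Query: 2024-11-27 07:38 UTC
Rule 1/4 (JVY, -08:30): 2024-08-22 02:46 UTC ≤ query < 2024-12-02 17:41 UTC
7·60 + 38 - 510 = -52 min
-52 = -1·1440 + 1388; 1388 = 23·60 + 8 → 23:08, 2024-11-27 - 1 day = 2024-11-26
→ 2024-11-26 23:08 JVY

2024-11-26 23:08 JVY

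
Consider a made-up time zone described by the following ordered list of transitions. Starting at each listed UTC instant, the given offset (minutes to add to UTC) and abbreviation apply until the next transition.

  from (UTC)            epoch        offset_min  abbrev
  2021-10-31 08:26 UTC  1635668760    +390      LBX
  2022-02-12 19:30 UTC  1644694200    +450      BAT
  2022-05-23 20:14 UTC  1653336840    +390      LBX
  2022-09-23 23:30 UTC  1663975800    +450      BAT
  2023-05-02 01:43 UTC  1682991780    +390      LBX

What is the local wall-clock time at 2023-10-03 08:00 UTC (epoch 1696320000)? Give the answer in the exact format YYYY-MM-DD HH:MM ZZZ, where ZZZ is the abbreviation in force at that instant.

2023-10-03 14:30 LBX

Query: 2023-10-03 08:00 UTC
Rule 5/5 (LBX, +06:30): 2023-05-02 01:43 UTC ≤ query < +∞
8·60 + 0 + 390 = 870 min
870 = 0·1440 + 870; 870 = 14·60 + 30 → 14:30, same day
→ 2023-10-03 14:30 LBX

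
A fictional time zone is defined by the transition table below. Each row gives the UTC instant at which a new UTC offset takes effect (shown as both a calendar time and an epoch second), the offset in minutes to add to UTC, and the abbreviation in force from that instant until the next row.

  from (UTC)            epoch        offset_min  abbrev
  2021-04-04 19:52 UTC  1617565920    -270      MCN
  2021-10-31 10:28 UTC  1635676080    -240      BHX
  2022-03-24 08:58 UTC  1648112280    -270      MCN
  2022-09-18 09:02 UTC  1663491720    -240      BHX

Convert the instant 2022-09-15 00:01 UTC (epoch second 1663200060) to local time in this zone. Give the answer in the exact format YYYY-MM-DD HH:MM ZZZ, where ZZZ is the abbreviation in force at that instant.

2022-09-14 19:31 MCN

Query: 2022-09-15 00:01 UTC
Rule 3/4 (MCN, -04:30): 2022-03-24 08:58 UTC ≤ query < 2022-09-18 09:02 UTC
0·60 + 1 - 270 = -269 min
-269 = -1·1440 + 1171; 1171 = 19·60 + 31 → 19:31, 2022-09-15 - 1 day = 2022-09-14
→ 2022-09-14 19:31 MCN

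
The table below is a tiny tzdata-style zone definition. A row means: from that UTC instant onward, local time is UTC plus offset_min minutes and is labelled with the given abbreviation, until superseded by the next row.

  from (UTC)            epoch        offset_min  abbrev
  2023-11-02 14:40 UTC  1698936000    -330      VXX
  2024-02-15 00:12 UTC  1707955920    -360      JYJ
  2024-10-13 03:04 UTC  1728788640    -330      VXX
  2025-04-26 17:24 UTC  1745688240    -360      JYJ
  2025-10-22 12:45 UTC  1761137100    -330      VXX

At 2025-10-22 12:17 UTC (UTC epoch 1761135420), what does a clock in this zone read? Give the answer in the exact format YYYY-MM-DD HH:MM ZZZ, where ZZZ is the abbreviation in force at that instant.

Query: 2025-10-22 12:17 UTC
Rule 4/5 (JYJ, -06:00): 2025-04-26 17:24 UTC ≤ query < 2025-10-22 12:45 UTC
12·60 + 17 - 360 = 377 min
377 = 0·1440 + 377; 377 = 6·60 + 17 → 06:17, same day
→ 2025-10-22 06:17 JYJ

2025-10-22 06:17 JYJ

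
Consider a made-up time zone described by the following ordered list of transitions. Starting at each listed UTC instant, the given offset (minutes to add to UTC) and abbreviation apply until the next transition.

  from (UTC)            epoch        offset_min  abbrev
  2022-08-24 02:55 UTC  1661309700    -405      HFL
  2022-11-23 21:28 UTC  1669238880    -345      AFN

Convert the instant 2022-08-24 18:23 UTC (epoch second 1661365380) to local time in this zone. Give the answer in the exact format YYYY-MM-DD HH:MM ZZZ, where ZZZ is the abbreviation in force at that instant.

2022-08-24 11:38 HFL

Query: 2022-08-24 18:23 UTC
Rule 1/2 (HFL, -06:45): 2022-08-24 02:55 UTC ≤ query < 2022-11-23 21:28 UTC
18·60 + 23 - 405 = 698 min
698 = 0·1440 + 698; 698 = 11·60 + 38 → 11:38, same day
→ 2022-08-24 11:38 HFL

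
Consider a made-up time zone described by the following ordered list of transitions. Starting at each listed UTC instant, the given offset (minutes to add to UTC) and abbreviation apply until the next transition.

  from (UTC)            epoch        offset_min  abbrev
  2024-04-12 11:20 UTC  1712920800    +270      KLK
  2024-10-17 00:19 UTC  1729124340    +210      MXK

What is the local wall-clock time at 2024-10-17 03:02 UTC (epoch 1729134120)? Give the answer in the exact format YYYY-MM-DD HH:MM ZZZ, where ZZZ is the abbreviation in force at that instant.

2024-10-17 06:32 MXK

Query: 2024-10-17 03:02 UTC
Rule 2/2 (MXK, +03:30): 2024-10-17 00:19 UTC ≤ query < +∞
3·60 + 2 + 210 = 392 min
392 = 0·1440 + 392; 392 = 6·60 + 32 → 06:32, same day
→ 2024-10-17 06:32 MXK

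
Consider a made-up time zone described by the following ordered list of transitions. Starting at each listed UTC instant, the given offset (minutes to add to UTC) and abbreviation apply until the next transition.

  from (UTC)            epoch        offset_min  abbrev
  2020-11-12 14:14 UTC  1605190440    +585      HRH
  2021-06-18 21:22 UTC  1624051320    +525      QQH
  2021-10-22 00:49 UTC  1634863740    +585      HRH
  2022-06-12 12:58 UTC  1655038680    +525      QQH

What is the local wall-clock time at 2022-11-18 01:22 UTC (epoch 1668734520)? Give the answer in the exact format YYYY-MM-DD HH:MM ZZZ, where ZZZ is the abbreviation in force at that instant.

Query: 2022-11-18 01:22 UTC
Rule 4/4 (QQH, +08:45): 2022-06-12 12:58 UTC ≤ query < +∞
1·60 + 22 + 525 = 607 min
607 = 0·1440 + 607; 607 = 10·60 + 7 → 10:07, same day
→ 2022-11-18 10:07 QQH

2022-11-18 10:07 QQH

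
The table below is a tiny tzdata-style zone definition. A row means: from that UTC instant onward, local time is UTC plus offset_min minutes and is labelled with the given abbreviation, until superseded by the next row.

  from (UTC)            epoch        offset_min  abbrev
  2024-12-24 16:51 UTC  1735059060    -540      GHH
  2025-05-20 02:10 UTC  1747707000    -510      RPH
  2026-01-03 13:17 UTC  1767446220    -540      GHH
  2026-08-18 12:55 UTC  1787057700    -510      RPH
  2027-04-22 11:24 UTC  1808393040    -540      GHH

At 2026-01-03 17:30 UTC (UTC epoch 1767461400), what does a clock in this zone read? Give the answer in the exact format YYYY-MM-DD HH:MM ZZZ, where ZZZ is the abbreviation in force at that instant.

2026-01-03 08:30 GHH

Query: 2026-01-03 17:30 UTC
Rule 3/5 (GHH, -09:00): 2026-01-03 13:17 UTC ≤ query < 2026-08-18 12:55 UTC
17·60 + 30 - 540 = 510 min
510 = 0·1440 + 510; 510 = 8·60 + 30 → 08:30, same day
→ 2026-01-03 08:30 GHH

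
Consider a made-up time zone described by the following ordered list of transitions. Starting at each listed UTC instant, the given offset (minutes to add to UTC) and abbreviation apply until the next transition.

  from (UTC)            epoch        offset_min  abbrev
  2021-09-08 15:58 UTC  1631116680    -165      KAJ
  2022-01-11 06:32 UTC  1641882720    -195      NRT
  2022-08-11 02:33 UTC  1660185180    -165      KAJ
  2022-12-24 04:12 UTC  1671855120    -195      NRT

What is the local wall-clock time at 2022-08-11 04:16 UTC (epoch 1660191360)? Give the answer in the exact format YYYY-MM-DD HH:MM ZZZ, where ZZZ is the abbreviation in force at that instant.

Query: 2022-08-11 04:16 UTC
Rule 3/4 (KAJ, -02:45): 2022-08-11 02:33 UTC ≤ query < 2022-12-24 04:12 UTC
4·60 + 16 - 165 = 91 min
91 = 0·1440 + 91; 91 = 1·60 + 31 → 01:31, same day
→ 2022-08-11 01:31 KAJ

2022-08-11 01:31 KAJ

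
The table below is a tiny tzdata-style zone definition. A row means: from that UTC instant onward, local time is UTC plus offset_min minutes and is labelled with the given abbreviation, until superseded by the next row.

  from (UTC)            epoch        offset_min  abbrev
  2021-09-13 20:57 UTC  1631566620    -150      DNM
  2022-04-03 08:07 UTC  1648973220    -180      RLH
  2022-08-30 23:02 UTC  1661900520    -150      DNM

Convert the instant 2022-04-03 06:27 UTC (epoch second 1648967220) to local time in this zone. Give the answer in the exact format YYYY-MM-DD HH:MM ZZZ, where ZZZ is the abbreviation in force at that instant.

Query: 2022-04-03 06:27 UTC
Rule 1/3 (DNM, -02:30): 2021-09-13 20:57 UTC ≤ query < 2022-04-03 08:07 UTC
6·60 + 27 - 150 = 237 min
237 = 0·1440 + 237; 237 = 3·60 + 57 → 03:57, same day
→ 2022-04-03 03:57 DNM

2022-04-03 03:57 DNM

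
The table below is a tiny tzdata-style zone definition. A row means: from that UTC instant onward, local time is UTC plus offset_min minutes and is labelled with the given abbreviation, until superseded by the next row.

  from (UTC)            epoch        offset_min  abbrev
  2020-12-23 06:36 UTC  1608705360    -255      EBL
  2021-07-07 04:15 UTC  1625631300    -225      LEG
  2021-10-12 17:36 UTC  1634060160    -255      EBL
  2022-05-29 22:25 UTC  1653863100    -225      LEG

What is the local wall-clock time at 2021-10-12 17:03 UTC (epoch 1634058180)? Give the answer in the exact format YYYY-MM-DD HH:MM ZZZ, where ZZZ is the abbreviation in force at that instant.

Query: 2021-10-12 17:03 UTC
Rule 2/4 (LEG, -03:45): 2021-07-07 04:15 UTC ≤ query < 2021-10-12 17:36 UTC
17·60 + 3 - 225 = 798 min
798 = 0·1440 + 798; 798 = 13·60 + 18 → 13:18, same day
→ 2021-10-12 13:18 LEG

2021-10-12 13:18 LEG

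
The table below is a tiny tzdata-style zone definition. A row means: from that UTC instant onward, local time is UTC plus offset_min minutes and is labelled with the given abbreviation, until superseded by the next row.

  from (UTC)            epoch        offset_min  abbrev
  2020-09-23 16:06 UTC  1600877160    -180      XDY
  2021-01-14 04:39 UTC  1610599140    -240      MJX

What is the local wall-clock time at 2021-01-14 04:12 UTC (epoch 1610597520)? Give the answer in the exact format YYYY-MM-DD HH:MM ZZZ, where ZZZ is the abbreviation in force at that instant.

2021-01-14 01:12 XDY

Query: 2021-01-14 04:12 UTC
Rule 1/2 (XDY, -03:00): 2020-09-23 16:06 UTC ≤ query < 2021-01-14 04:39 UTC
4·60 + 12 - 180 = 72 min
72 = 0·1440 + 72; 72 = 1·60 + 12 → 01:12, same day
→ 2021-01-14 01:12 XDY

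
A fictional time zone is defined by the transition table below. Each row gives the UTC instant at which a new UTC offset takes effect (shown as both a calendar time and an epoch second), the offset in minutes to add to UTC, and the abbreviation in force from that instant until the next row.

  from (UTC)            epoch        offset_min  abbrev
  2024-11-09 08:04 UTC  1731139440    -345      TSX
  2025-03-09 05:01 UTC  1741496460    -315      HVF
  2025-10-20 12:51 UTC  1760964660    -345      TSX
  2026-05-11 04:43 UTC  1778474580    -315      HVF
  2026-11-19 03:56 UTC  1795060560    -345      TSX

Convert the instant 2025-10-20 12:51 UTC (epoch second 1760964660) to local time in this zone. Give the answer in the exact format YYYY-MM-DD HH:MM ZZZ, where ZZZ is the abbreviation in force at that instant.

2025-10-20 07:06 TSX

Query: 2025-10-20 12:51 UTC
Rule 3/5 (TSX, -05:45): 2025-10-20 12:51 UTC ≤ query < 2026-05-11 04:43 UTC
12·60 + 51 - 345 = 426 min
426 = 0·1440 + 426; 426 = 7·60 + 6 → 07:06, same day
→ 2025-10-20 07:06 TSX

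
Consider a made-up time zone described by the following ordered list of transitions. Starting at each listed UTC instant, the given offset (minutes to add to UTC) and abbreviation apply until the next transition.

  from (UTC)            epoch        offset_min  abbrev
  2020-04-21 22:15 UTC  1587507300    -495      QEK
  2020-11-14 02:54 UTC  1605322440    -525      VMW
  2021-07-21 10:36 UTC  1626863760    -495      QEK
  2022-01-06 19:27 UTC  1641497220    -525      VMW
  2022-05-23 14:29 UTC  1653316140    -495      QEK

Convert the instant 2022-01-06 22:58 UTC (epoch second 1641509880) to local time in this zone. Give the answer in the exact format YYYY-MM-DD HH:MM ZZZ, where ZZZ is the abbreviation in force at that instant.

2022-01-06 14:13 VMW

Query: 2022-01-06 22:58 UTC
Rule 4/5 (VMW, -08:45): 2022-01-06 19:27 UTC ≤ query < 2022-05-23 14:29 UTC
22·60 + 58 - 525 = 853 min
853 = 0·1440 + 853; 853 = 14·60 + 13 → 14:13, same day
→ 2022-01-06 14:13 VMW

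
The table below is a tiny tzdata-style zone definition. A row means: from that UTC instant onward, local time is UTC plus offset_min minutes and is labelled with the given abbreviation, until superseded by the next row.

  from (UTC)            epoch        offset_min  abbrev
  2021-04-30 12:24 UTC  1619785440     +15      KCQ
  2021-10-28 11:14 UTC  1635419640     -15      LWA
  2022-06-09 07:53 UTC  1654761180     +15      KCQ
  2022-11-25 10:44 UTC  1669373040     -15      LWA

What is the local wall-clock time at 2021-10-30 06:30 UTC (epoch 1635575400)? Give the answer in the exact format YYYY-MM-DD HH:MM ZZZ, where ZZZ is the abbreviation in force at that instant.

Query: 2021-10-30 06:30 UTC
Rule 2/4 (LWA, -00:15): 2021-10-28 11:14 UTC ≤ query < 2022-06-09 07:53 UTC
6·60 + 30 - 15 = 375 min
375 = 0·1440 + 375; 375 = 6·60 + 15 → 06:15, same day
→ 2021-10-30 06:15 LWA

2021-10-30 06:15 LWA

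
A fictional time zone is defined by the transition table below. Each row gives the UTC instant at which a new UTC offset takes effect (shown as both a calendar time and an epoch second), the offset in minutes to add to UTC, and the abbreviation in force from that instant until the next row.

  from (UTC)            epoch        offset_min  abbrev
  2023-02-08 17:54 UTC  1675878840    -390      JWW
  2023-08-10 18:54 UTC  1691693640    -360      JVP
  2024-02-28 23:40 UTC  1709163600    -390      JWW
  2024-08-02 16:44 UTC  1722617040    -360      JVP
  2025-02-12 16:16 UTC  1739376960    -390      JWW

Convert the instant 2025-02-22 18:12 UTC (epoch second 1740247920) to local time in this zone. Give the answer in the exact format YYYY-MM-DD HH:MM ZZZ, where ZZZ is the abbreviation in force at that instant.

2025-02-22 11:42 JWW

Query: 2025-02-22 18:12 UTC
Rule 5/5 (JWW, -06:30): 2025-02-12 16:16 UTC ≤ query < +∞
18·60 + 12 - 390 = 702 min
702 = 0·1440 + 702; 702 = 11·60 + 42 → 11:42, same day
→ 2025-02-22 11:42 JWW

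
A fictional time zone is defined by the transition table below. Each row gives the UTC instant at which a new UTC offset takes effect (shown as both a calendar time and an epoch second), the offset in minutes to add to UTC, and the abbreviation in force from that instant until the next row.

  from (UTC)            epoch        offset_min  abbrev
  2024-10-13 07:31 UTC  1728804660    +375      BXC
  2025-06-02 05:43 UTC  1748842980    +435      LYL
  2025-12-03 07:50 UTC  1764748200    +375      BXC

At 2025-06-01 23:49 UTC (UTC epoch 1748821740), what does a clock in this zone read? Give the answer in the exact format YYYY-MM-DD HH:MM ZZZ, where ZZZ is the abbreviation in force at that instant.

2025-06-02 06:04 BXC

Query: 2025-06-01 23:49 UTC
Rule 1/3 (BXC, +06:15): 2024-10-13 07:31 UTC ≤ query < 2025-06-02 05:43 UTC
23·60 + 49 + 375 = 1804 min
1804 = 1·1440 + 364; 364 = 6·60 + 4 → 06:04, 2025-06-01 + 1 day = 2025-06-02
→ 2025-06-02 06:04 BXC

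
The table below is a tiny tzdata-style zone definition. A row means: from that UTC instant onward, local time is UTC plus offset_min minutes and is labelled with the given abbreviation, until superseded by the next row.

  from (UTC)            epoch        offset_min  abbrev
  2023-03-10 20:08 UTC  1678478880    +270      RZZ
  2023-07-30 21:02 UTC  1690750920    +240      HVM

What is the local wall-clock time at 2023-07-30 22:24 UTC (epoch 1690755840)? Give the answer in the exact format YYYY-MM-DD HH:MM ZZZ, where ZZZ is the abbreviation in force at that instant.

2023-07-31 02:24 HVM

Query: 2023-07-30 22:24 UTC
Rule 2/2 (HVM, +04:00): 2023-07-30 21:02 UTC ≤ query < +∞
22·60 + 24 + 240 = 1584 min
1584 = 1·1440 + 144; 144 = 2·60 + 24 → 02:24, 2023-07-30 + 1 day = 2023-07-31
→ 2023-07-31 02:24 HVM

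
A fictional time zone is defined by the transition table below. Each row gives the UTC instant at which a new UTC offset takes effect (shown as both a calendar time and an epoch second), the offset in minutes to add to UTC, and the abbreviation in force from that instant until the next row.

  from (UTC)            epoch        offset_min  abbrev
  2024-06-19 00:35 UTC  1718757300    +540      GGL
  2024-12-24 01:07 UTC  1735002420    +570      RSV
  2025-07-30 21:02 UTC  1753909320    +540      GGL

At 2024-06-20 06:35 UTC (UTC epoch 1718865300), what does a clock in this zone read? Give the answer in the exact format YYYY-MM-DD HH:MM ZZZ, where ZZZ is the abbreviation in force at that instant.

2024-06-20 15:35 GGL

Query: 2024-06-20 06:35 UTC
Rule 1/3 (GGL, +09:00): 2024-06-19 00:35 UTC ≤ query < 2024-12-24 01:07 UTC
6·60 + 35 + 540 = 935 min
935 = 0·1440 + 935; 935 = 15·60 + 35 → 15:35, same day
→ 2024-06-20 15:35 GGL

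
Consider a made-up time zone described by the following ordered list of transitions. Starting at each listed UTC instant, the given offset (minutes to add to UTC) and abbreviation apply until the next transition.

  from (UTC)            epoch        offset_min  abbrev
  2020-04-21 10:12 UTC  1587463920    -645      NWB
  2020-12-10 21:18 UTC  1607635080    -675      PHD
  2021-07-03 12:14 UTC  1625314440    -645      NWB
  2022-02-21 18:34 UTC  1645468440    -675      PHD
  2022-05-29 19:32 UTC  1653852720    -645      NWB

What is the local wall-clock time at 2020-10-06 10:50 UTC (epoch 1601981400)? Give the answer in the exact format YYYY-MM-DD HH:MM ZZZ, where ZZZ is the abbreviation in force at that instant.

Query: 2020-10-06 10:50 UTC
Rule 1/5 (NWB, -10:45): 2020-04-21 10:12 UTC ≤ query < 2020-12-10 21:18 UTC
10·60 + 50 - 645 = 5 min
5 = 0·1440 + 5; 5 = 0·60 + 5 → 00:05, same day
→ 2020-10-06 00:05 NWB

2020-10-06 00:05 NWB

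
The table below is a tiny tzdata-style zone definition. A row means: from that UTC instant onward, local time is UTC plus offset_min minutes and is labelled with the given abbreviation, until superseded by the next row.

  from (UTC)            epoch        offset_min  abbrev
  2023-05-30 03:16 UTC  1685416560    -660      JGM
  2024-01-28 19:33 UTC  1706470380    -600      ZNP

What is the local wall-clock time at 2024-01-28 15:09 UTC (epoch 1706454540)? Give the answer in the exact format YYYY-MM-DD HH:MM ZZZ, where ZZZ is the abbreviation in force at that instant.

Query: 2024-01-28 15:09 UTC
Rule 1/2 (JGM, -11:00): 2023-05-30 03:16 UTC ≤ query < 2024-01-28 19:33 UTC
15·60 + 9 - 660 = 249 min
249 = 0·1440 + 249; 249 = 4·60 + 9 → 04:09, same day
→ 2024-01-28 04:09 JGM

2024-01-28 04:09 JGM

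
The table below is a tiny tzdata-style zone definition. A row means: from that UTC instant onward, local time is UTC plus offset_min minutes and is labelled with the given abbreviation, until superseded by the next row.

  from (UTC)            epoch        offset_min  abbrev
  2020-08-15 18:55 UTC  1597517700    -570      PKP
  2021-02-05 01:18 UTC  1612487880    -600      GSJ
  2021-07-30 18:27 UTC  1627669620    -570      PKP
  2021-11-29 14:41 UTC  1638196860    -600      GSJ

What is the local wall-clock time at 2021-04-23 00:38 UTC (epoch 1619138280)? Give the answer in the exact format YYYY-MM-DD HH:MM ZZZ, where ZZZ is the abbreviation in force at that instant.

Query: 2021-04-23 00:38 UTC
Rule 2/4 (GSJ, -10:00): 2021-02-05 01:18 UTC ≤ query < 2021-07-30 18:27 UTC
0·60 + 38 - 600 = -562 min
-562 = -1·1440 + 878; 878 = 14·60 + 38 → 14:38, 2021-04-23 - 1 day = 2021-04-22
→ 2021-04-22 14:38 GSJ

2021-04-22 14:38 GSJ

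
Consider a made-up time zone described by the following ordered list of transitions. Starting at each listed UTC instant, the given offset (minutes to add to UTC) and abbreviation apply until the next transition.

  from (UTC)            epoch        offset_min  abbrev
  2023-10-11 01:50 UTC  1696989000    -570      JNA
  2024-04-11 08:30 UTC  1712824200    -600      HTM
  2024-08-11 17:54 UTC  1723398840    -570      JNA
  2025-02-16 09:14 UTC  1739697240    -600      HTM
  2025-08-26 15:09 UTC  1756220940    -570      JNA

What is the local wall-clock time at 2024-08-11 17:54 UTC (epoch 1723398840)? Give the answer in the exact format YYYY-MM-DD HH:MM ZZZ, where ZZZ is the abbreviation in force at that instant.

2024-08-11 08:24 JNA

Query: 2024-08-11 17:54 UTC
Rule 3/5 (JNA, -09:30): 2024-08-11 17:54 UTC ≤ query < 2025-02-16 09:14 UTC
17·60 + 54 - 570 = 504 min
504 = 0·1440 + 504; 504 = 8·60 + 24 → 08:24, same day
→ 2024-08-11 08:24 JNA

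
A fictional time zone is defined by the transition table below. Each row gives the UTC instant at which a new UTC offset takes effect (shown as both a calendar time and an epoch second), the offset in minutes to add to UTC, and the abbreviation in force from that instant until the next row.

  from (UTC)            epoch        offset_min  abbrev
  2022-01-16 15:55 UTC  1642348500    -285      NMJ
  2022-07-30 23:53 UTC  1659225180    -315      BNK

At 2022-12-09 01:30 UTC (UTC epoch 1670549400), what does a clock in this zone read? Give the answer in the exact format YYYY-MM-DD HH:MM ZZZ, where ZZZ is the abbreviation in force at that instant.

2022-12-08 20:15 BNK

Query: 2022-12-09 01:30 UTC
Rule 2/2 (BNK, -05:15): 2022-07-30 23:53 UTC ≤ query < +∞
1·60 + 30 - 315 = -225 min
-225 = -1·1440 + 1215; 1215 = 20·60 + 15 → 20:15, 2022-12-09 - 1 day = 2022-12-08
→ 2022-12-08 20:15 BNK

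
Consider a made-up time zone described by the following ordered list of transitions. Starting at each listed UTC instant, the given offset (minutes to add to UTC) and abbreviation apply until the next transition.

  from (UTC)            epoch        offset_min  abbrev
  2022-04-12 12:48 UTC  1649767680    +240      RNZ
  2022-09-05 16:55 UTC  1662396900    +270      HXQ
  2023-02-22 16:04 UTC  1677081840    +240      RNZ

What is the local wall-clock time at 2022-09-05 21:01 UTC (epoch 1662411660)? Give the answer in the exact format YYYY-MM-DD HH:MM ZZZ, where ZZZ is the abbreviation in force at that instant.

Query: 2022-09-05 21:01 UTC
Rule 2/3 (HXQ, +04:30): 2022-09-05 16:55 UTC ≤ query < 2023-02-22 16:04 UTC
21·60 + 1 + 270 = 1531 min
1531 = 1·1440 + 91; 91 = 1·60 + 31 → 01:31, 2022-09-05 + 1 day = 2022-09-06
→ 2022-09-06 01:31 HXQ

2022-09-06 01:31 HXQ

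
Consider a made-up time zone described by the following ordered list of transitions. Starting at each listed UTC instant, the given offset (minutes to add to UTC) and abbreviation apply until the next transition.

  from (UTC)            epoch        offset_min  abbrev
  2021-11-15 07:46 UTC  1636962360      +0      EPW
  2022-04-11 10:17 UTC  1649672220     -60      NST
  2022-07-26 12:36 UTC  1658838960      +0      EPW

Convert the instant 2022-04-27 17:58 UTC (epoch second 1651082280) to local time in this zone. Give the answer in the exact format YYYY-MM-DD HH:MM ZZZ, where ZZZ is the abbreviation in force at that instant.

2022-04-27 16:58 NST

Query: 2022-04-27 17:58 UTC
Rule 2/3 (NST, -01:00): 2022-04-11 10:17 UTC ≤ query < 2022-07-26 12:36 UTC
17·60 + 58 - 60 = 1018 min
1018 = 0·1440 + 1018; 1018 = 16·60 + 58 → 16:58, same day
→ 2022-04-27 16:58 NST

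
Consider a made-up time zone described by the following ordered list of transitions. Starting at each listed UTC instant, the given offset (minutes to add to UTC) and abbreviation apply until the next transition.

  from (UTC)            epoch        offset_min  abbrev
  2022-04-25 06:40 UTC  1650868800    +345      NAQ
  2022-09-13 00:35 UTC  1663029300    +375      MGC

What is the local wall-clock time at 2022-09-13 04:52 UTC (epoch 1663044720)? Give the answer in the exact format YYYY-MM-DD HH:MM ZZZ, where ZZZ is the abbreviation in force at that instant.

2022-09-13 11:07 MGC

Query: 2022-09-13 04:52 UTC
Rule 2/2 (MGC, +06:15): 2022-09-13 00:35 UTC ≤ query < +∞
4·60 + 52 + 375 = 667 min
667 = 0·1440 + 667; 667 = 11·60 + 7 → 11:07, same day
→ 2022-09-13 11:07 MGC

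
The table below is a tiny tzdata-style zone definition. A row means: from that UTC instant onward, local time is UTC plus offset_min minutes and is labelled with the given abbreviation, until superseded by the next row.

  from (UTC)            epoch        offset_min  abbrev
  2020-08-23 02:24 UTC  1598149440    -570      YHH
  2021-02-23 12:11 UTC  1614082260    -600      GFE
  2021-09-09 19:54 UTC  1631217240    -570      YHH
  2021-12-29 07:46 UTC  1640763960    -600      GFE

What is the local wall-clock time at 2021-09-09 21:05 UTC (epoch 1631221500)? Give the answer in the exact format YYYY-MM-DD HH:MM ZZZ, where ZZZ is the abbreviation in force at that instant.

Query: 2021-09-09 21:05 UTC
Rule 3/4 (YHH, -09:30): 2021-09-09 19:54 UTC ≤ query < 2021-12-29 07:46 UTC
21·60 + 5 - 570 = 695 min
695 = 0·1440 + 695; 695 = 11·60 + 35 → 11:35, same day
→ 2021-09-09 11:35 YHH

2021-09-09 11:35 YHH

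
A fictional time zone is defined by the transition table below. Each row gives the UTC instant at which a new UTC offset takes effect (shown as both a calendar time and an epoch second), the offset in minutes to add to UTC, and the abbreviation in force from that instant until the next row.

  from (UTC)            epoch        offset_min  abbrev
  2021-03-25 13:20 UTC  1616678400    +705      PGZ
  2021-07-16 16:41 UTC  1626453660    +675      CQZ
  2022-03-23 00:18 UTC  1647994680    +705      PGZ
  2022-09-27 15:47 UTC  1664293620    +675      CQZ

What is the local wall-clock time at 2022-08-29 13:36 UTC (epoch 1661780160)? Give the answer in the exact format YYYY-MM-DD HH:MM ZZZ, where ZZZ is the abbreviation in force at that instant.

2022-08-30 01:21 PGZ

Query: 2022-08-29 13:36 UTC
Rule 3/4 (PGZ, +11:45): 2022-03-23 00:18 UTC ≤ query < 2022-09-27 15:47 UTC
13·60 + 36 + 705 = 1521 min
1521 = 1·1440 + 81; 81 = 1·60 + 21 → 01:21, 2022-08-29 + 1 day = 2022-08-30
→ 2022-08-30 01:21 PGZ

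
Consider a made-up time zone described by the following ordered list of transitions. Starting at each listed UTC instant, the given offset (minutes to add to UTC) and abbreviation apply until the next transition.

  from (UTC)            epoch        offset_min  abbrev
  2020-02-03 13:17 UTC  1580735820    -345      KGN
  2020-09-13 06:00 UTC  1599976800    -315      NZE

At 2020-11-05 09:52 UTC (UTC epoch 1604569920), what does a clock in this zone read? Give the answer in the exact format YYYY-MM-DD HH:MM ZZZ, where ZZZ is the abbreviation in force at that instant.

2020-11-05 04:37 NZE

Query: 2020-11-05 09:52 UTC
Rule 2/2 (NZE, -05:15): 2020-09-13 06:00 UTC ≤ query < +∞
9·60 + 52 - 315 = 277 min
277 = 0·1440 + 277; 277 = 4·60 + 37 → 04:37, same day
→ 2020-11-05 04:37 NZE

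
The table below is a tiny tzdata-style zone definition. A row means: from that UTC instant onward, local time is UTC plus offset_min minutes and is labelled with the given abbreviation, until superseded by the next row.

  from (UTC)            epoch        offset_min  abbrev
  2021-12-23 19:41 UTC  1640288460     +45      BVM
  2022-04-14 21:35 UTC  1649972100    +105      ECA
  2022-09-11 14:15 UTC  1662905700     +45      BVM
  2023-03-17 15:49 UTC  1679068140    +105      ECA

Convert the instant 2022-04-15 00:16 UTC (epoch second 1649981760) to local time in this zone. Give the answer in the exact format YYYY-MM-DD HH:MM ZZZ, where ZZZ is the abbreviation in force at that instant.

Query: 2022-04-15 00:16 UTC
Rule 2/4 (ECA, +01:45): 2022-04-14 21:35 UTC ≤ query < 2022-09-11 14:15 UTC
0·60 + 16 + 105 = 121 min
121 = 0·1440 + 121; 121 = 2·60 + 1 → 02:01, same day
→ 2022-04-15 02:01 ECA

2022-04-15 02:01 ECA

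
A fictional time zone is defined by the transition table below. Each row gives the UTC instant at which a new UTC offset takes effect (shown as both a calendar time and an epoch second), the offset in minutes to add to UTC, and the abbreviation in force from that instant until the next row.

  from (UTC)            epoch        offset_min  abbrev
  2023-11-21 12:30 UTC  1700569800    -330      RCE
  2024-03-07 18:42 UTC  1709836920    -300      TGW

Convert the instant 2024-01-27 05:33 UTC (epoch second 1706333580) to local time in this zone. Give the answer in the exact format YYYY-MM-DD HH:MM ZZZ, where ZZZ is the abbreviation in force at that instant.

2024-01-27 00:03 RCE

Query: 2024-01-27 05:33 UTC
Rule 1/2 (RCE, -05:30): 2023-11-21 12:30 UTC ≤ query < 2024-03-07 18:42 UTC
5·60 + 33 - 330 = 3 min
3 = 0·1440 + 3; 3 = 0·60 + 3 → 00:03, same day
→ 2024-01-27 00:03 RCE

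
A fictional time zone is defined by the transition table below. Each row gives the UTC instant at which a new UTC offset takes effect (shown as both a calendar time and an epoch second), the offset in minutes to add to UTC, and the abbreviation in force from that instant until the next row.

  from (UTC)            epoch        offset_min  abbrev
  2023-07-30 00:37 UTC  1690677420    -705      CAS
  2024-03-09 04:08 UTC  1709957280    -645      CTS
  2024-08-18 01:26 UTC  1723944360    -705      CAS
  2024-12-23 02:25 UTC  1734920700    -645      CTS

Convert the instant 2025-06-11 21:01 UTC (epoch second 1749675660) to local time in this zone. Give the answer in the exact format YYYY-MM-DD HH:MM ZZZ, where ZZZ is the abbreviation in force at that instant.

2025-06-11 10:16 CTS

Query: 2025-06-11 21:01 UTC
Rule 4/4 (CTS, -10:45): 2024-12-23 02:25 UTC ≤ query < +∞
21·60 + 1 - 645 = 616 min
616 = 0·1440 + 616; 616 = 10·60 + 16 → 10:16, same day
→ 2025-06-11 10:16 CTS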